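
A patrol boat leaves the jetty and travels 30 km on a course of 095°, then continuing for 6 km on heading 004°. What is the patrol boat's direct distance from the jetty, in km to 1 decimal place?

Leg 1 (095°, 30 km): east 30 sin 95° = 29.89, north 30 cos 95° = -2.61
Leg 2 (004°, 6 km): east 6 sin 4° = 0.42, north 6 cos 4° = 5.99
Net: 30.30 east, 3.37 north. Distance = √((30.30)² + (3.37)²) = 30.491 km.

30.5 km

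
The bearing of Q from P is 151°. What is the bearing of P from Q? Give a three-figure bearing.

331°

Back-bearing = 151° + 180° = 331°.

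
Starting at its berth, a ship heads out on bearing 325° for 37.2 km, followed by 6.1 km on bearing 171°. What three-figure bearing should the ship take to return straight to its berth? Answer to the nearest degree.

140°

Leg 1 (325°, 37.2 km): east 37.2 sin 325° = -21.34, north 37.2 cos 325° = 30.47
Leg 2 (171°, 6.1 km): east 6.1 sin 171° = 0.95, north 6.1 cos 171° = -6.02
Net displacement: -20.38 east, 24.45 north. Direction back to start is (20.38, -24.45): bearing = atan2(20.38, -24.45) mod 360° = 140.18° ≈ 140°.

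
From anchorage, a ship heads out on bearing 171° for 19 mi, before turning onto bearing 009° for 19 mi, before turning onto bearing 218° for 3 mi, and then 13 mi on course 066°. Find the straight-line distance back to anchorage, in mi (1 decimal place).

16.2 mi

Leg 1 (171°, 19 mi): east 19 sin 171° = 2.97, north 19 cos 171° = -18.77
Leg 2 (009°, 19 mi): east 19 sin 9° = 2.97, north 19 cos 9° = 18.77
Leg 3 (218°, 3 mi): east 3 sin 218° = -1.85, north 3 cos 218° = -2.36
Leg 4 (066°, 13 mi): east 13 sin 66° = 11.88, north 13 cos 66° = 5.29
Net: 15.97 east, 2.92 north. Distance = √((15.97)² + (2.92)²) = 16.239 mi.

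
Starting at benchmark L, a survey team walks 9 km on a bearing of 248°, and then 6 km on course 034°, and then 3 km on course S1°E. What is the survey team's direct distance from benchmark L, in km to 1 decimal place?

5.1 km

Leg 1 (248°, 9 km): east 9 sin 248° = -8.34, north 9 cos 248° = -3.37
Leg 2 (034°, 6 km): east 6 sin 34° = 3.36, north 6 cos 34° = 4.97
Leg 3 (S1°E, 3 km): east 3 sin 179° = 0.05, north 3 cos 179° = -3.00
Net: -4.94 east, -1.40 north. Distance = √((-4.94)² + (-1.40)²) = 5.131 km.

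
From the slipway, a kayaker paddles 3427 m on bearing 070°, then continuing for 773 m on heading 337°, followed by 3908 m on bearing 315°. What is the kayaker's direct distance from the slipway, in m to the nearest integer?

4650 m

Leg 1 (070°, 3427 m): east 3427 sin 70° = 3220.33, north 3427 cos 70° = 1172.10
Leg 2 (337°, 773 m): east 773 sin 337° = -302.04, north 773 cos 337° = 711.55
Leg 3 (315°, 3908 m): east 3908 sin 315° = -2763.37, north 3908 cos 315° = 2763.37
Net: 154.92 east, 4647.03 north. Distance = √((154.92)² + (4647.03)²) = 4649.608 m.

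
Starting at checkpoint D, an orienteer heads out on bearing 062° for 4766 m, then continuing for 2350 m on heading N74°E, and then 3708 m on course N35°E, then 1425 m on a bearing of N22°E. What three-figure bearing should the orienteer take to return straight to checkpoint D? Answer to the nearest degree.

Leg 1 (062°, 4766 m): east 4766 sin 62° = 4208.13, north 4766 cos 62° = 2237.50
Leg 2 (N74°E, 2350 m): east 2350 sin 74° = 2258.96, north 2350 cos 74° = 647.75
Leg 3 (N35°E, 3708 m): east 3708 sin 35° = 2126.82, north 3708 cos 35° = 3037.42
Leg 4 (N22°E, 1425 m): east 1425 sin 22° = 533.81, north 1425 cos 22° = 1321.24
Net displacement: 9127.73 east, 7243.90 north. Direction back to start is (-9127.73, -7243.90): bearing = atan2(-9127.73, -7243.90) mod 360° = 231.56° ≈ 232°.

232°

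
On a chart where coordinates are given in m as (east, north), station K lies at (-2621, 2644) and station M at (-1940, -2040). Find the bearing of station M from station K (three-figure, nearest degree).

172°

Δeast = -1940 − -2621 = 681.00; Δnorth = -2040 − 2644 = -4684.00.
Bearing = atan2(Δeast, Δnorth) mod 360° = 171.73° ≈ 172°.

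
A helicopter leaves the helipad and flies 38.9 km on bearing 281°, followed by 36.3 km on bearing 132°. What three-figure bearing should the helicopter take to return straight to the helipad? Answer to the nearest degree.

034°

Leg 1 (281°, 38.9 km): east 38.9 sin 281° = -38.19, north 38.9 cos 281° = 7.42
Leg 2 (132°, 36.3 km): east 36.3 sin 132° = 26.98, north 36.3 cos 132° = -24.29
Net displacement: -11.21 east, -16.87 north. Direction back to start is (11.21, 16.87): bearing = atan2(11.21, 16.87) mod 360° = 33.61° ≈ 034°.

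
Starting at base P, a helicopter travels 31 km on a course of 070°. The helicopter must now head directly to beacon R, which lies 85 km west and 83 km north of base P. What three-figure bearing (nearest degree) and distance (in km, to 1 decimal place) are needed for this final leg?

Leg 1 (070°, 31 km): east 31 sin 70° = 29.13, north 31 cos 70° = 10.60
Current position: (29.13, 10.60). Target: (-85, 83). Remaining: Δeast = -114.13, Δnorth = 72.40.
Bearing = atan2(-114.13, 72.40) mod 360° = 302.39°; distance = √((-114.13)² + (72.40)²) = 135.156 km.

302°, 135.2 km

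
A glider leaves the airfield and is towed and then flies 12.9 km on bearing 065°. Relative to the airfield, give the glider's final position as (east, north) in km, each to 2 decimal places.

Leg 1 (065°, 12.9 km): east 12.9 sin 65° = 11.69, north 12.9 cos 65° = 5.45
Summing: 11.69 km east, 5.45 km north → (11.69, 5.45).

(11.69, 5.45)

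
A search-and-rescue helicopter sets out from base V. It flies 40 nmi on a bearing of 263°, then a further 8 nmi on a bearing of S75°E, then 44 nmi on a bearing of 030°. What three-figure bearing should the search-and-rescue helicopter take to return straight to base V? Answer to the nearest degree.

Leg 1 (263°, 40 nmi): east 40 sin 263° = -39.70, north 40 cos 263° = -4.87
Leg 2 (S75°E, 8 nmi): east 8 sin 105° = 7.73, north 8 cos 105° = -2.07
Leg 3 (030°, 44 nmi): east 44 sin 30° = 22.00, north 44 cos 30° = 38.11
Net displacement: -9.97 east, 31.16 north. Direction back to start is (9.97, -31.16): bearing = atan2(9.97, -31.16) mod 360° = 162.25° ≈ 162°.

162°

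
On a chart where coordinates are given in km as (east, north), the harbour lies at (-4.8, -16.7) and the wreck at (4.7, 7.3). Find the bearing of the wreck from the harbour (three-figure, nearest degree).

Δeast = 4.7 − -4.8 = 9.50; Δnorth = 7.3 − -16.7 = 24.00.
Bearing = atan2(Δeast, Δnorth) mod 360° = 21.60° ≈ 022°.

022°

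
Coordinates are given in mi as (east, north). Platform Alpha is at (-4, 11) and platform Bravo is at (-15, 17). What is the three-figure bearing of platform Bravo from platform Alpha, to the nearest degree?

Δeast = -15 − -4 = -11.00; Δnorth = 17 − 11 = 6.00.
Bearing = atan2(Δeast, Δnorth) mod 360° = 298.61° ≈ 299°.

299°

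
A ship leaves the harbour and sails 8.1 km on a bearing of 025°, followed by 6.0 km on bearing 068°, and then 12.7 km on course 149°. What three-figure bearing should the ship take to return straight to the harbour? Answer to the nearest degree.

Leg 1 (025°, 8.1 km): east 8.1 sin 25° = 3.42, north 8.1 cos 25° = 7.34
Leg 2 (068°, 6.0 km): east 6.0 sin 68° = 5.56, north 6.0 cos 68° = 2.25
Leg 3 (149°, 12.7 km): east 12.7 sin 149° = 6.54, north 12.7 cos 149° = -10.89
Net displacement: 15.53 east, -1.30 north. Direction back to start is (-15.53, 1.30): bearing = atan2(-15.53, 1.30) mod 360° = 274.78° ≈ 275°.

275°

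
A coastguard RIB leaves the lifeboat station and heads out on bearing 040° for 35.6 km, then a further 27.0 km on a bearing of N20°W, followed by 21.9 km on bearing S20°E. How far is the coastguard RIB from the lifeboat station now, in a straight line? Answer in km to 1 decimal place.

38.4 km

Leg 1 (040°, 35.6 km): east 35.6 sin 40° = 22.88, north 35.6 cos 40° = 27.27
Leg 2 (N20°W, 27.0 km): east 27.0 sin 340° = -9.23, north 27.0 cos 340° = 25.37
Leg 3 (S20°E, 21.9 km): east 21.9 sin 160° = 7.49, north 21.9 cos 160° = -20.58
Net: 21.14 east, 32.06 north. Distance = √((21.14)² + (32.06)²) = 38.405 km.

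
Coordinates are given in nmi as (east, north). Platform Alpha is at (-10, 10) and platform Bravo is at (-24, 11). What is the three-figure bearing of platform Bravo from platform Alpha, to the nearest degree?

274°

Δeast = -24 − -10 = -14.00; Δnorth = 11 − 10 = 1.00.
Bearing = atan2(Δeast, Δnorth) mod 360° = 274.09° ≈ 274°.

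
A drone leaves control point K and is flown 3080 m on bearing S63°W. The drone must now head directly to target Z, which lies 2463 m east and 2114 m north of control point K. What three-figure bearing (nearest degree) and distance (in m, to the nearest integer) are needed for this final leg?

056°, 6281 m

Leg 1 (S63°W, 3080 m): east 3080 sin 243° = -2744.30, north 3080 cos 243° = -1398.29
Current position: (-2744.30, -1398.29). Target: (2463, 2114). Remaining: Δeast = 5207.30, Δnorth = 3512.29.
Bearing = atan2(5207.30, 3512.29) mod 360° = 56.00°; distance = √((5207.30)² + (3512.29)²) = 6281.095 m.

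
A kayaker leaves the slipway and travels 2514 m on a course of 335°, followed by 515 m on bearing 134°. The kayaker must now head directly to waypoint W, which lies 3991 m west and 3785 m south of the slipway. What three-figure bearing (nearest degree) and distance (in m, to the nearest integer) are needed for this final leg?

210°, 6591 m

Leg 1 (335°, 2514 m): east 2514 sin 335° = -1062.46, north 2514 cos 335° = 2278.46
Leg 2 (134°, 515 m): east 515 sin 134° = 370.46, north 515 cos 134° = -357.75
Current position: (-692.00, 1920.71). Target: (-3991, -3785). Remaining: Δeast = -3299.00, Δnorth = -5705.71.
Bearing = atan2(-3299.00, -5705.71) mod 360° = 210.04°; distance = √((-3299.00)² + (-5705.71)²) = 6590.789 m.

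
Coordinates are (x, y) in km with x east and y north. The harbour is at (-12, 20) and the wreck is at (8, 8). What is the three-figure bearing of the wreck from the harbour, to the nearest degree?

Δeast = 8 − -12 = 20.00; Δnorth = 8 − 20 = -12.00.
Bearing = atan2(Δeast, Δnorth) mod 360° = 120.96° ≈ 121°.

121°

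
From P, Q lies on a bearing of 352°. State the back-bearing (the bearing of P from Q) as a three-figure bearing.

Back-bearing = 352° − 180° = 172°.

172°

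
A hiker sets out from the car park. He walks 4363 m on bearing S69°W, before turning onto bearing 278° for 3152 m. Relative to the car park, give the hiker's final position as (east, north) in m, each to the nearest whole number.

Leg 1 (S69°W, 4363 m): east 4363 sin 249° = -4073.21, north 4363 cos 249° = -1563.56
Leg 2 (278°, 3152 m): east 3152 sin 278° = -3121.32, north 3152 cos 278° = 438.67
Summing: -7194.54 m east, -1124.89 m north → (-7195, -1125).

(-7195, -1125)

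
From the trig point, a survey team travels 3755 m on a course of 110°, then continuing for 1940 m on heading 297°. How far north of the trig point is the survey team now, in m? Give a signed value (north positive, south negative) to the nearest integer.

Leg 1 (110°, 3755 m): east 3755 sin 110° = 3528.55, north 3755 cos 110° = -1284.29
Leg 2 (297°, 1940 m): east 1940 sin 297° = -1728.55, north 1940 cos 297° = 880.74
Net north component: -403.54 m.

-404 m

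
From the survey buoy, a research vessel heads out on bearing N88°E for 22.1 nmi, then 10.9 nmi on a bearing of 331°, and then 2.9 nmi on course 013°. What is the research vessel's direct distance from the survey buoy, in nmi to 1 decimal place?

Leg 1 (N88°E, 22.1 nmi): east 22.1 sin 88° = 22.09, north 22.1 cos 88° = 0.77
Leg 2 (331°, 10.9 nmi): east 10.9 sin 331° = -5.28, north 10.9 cos 331° = 9.53
Leg 3 (013°, 2.9 nmi): east 2.9 sin 13° = 0.65, north 2.9 cos 13° = 2.83
Net: 17.45 east, 13.13 north. Distance = √((17.45)² + (13.13)²) = 21.842 nmi.

21.8 nmi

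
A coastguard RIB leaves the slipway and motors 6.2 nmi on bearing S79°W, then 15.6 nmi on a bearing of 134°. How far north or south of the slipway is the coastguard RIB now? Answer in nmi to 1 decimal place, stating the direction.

Leg 1 (S79°W, 6.2 nmi): east 6.2 sin 259° = -6.09, north 6.2 cos 259° = -1.18
Leg 2 (134°, 15.6 nmi): east 15.6 sin 134° = 11.22, north 15.6 cos 134° = -10.84
Net north component: -12.02 nmi.

12.0 nmi south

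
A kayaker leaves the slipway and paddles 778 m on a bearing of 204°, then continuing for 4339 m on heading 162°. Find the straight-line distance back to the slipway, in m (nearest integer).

Leg 1 (204°, 778 m): east 778 sin 204° = -316.44, north 778 cos 204° = -710.74
Leg 2 (162°, 4339 m): east 4339 sin 162° = 1340.82, north 4339 cos 162° = -4126.63
Net: 1024.38 east, -4837.37 north. Distance = √((1024.38)² + (-4837.37)²) = 4944.647 m.

4945 m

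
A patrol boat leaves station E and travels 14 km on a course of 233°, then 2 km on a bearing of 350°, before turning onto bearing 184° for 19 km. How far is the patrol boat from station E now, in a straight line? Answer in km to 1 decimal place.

28.5 km

Leg 1 (233°, 14 km): east 14 sin 233° = -11.18, north 14 cos 233° = -8.43
Leg 2 (350°, 2 km): east 2 sin 350° = -0.35, north 2 cos 350° = 1.97
Leg 3 (184°, 19 km): east 19 sin 184° = -1.33, north 19 cos 184° = -18.95
Net: -12.85 east, -25.41 north. Distance = √((-12.85)² + (-25.41)²) = 28.476 km.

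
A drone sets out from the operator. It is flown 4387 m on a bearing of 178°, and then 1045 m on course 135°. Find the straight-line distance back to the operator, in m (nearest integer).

5200 m

Leg 1 (178°, 4387 m): east 4387 sin 178° = 153.10, north 4387 cos 178° = -4384.33
Leg 2 (135°, 1045 m): east 1045 sin 135° = 738.93, north 1045 cos 135° = -738.93
Net: 892.03 east, -5123.25 north. Distance = √((892.03)² + (-5123.25)²) = 5200.332 m.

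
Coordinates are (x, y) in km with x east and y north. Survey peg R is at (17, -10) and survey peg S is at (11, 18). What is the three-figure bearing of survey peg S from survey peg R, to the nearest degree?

348°

Δeast = 11 − 17 = -6.00; Δnorth = 18 − -10 = 28.00.
Bearing = atan2(Δeast, Δnorth) mod 360° = 347.91° ≈ 348°.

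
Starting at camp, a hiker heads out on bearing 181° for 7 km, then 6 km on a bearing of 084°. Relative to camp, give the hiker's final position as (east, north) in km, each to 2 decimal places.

Leg 1 (181°, 7 km): east 7 sin 181° = -0.12, north 7 cos 181° = -7.00
Leg 2 (084°, 6 km): east 6 sin 84° = 5.97, north 6 cos 84° = 0.63
Summing: 5.84 km east, -6.37 km north → (5.84, -6.37).

(5.84, -6.37)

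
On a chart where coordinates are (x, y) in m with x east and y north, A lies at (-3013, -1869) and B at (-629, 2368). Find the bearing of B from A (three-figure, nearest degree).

Δeast = -629 − -3013 = 2384.00; Δnorth = 2368 − -1869 = 4237.00.
Bearing = atan2(Δeast, Δnorth) mod 360° = 29.36° ≈ 029°.

029°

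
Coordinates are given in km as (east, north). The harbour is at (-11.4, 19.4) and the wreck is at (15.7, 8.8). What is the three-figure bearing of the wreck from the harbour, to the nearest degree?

Δeast = 15.7 − -11.4 = 27.10; Δnorth = 8.8 − 19.4 = -10.60.
Bearing = atan2(Δeast, Δnorth) mod 360° = 111.36° ≈ 111°.

111°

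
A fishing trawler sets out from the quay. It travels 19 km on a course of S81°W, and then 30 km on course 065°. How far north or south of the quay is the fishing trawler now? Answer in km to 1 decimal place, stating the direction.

Leg 1 (S81°W, 19 km): east 19 sin 261° = -18.77, north 19 cos 261° = -2.97
Leg 2 (065°, 30 km): east 30 sin 65° = 27.19, north 30 cos 65° = 12.68
Net north component: 9.71 km.

9.7 km north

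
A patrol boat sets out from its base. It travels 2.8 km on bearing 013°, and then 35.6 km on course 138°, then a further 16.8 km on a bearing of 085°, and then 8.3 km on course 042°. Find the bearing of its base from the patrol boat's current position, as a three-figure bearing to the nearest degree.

Leg 1 (013°, 2.8 km): east 2.8 sin 13° = 0.63, north 2.8 cos 13° = 2.73
Leg 2 (138°, 35.6 km): east 35.6 sin 138° = 23.82, north 35.6 cos 138° = -26.46
Leg 3 (085°, 16.8 km): east 16.8 sin 85° = 16.74, north 16.8 cos 85° = 1.46
Leg 4 (042°, 8.3 km): east 8.3 sin 42° = 5.55, north 8.3 cos 42° = 6.17
Net displacement: 46.74 east, -16.10 north. Direction back to start is (-46.74, 16.10): bearing = atan2(-46.74, 16.10) mod 360° = 289.00° ≈ 289°.

289°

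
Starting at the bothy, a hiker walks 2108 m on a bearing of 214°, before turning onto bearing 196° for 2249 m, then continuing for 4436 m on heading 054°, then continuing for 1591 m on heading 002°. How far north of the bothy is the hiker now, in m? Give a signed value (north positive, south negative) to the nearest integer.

Leg 1 (214°, 2108 m): east 2108 sin 214° = -1178.78, north 2108 cos 214° = -1747.61
Leg 2 (196°, 2249 m): east 2249 sin 196° = -619.91, north 2249 cos 196° = -2161.88
Leg 3 (054°, 4436 m): east 4436 sin 54° = 3588.80, north 4436 cos 54° = 2607.42
Leg 4 (002°, 1591 m): east 1591 sin 2° = 55.53, north 1591 cos 2° = 1590.03
Net north component: 287.96 m.

288 m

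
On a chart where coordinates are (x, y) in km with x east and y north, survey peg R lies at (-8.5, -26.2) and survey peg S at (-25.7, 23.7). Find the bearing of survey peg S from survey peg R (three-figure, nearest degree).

341°

Δeast = -25.7 − -8.5 = -17.20; Δnorth = 23.7 − -26.2 = 49.90.
Bearing = atan2(Δeast, Δnorth) mod 360° = 340.98° ≈ 341°.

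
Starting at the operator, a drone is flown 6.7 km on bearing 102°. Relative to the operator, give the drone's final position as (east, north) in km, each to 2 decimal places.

Leg 1 (102°, 6.7 km): east 6.7 sin 102° = 6.55, north 6.7 cos 102° = -1.39
Summing: 6.55 km east, -1.39 km north → (6.55, -1.39).

(6.55, -1.39)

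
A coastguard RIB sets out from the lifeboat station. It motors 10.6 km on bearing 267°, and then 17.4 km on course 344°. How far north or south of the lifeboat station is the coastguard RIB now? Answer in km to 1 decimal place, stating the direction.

Leg 1 (267°, 10.6 km): east 10.6 sin 267° = -10.59, north 10.6 cos 267° = -0.55
Leg 2 (344°, 17.4 km): east 17.4 sin 344° = -4.80, north 17.4 cos 344° = 16.73
Net north component: 16.17 km.

16.2 km north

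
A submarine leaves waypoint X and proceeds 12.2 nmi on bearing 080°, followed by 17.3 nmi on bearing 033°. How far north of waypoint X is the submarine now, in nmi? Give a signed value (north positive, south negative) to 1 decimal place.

Leg 1 (080°, 12.2 nmi): east 12.2 sin 80° = 12.01, north 12.2 cos 80° = 2.12
Leg 2 (033°, 17.3 nmi): east 17.3 sin 33° = 9.42, north 17.3 cos 33° = 14.51
Net north component: 16.63 nmi.

16.6 nmi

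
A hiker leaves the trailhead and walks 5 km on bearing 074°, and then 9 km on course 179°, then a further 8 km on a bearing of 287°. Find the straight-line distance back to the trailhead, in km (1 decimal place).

Leg 1 (074°, 5 km): east 5 sin 74° = 4.81, north 5 cos 74° = 1.38
Leg 2 (179°, 9 km): east 9 sin 179° = 0.16, north 9 cos 179° = -9.00
Leg 3 (287°, 8 km): east 8 sin 287° = -7.65, north 8 cos 287° = 2.34
Net: -2.69 east, -5.28 north. Distance = √((-2.69)² + (-5.28)²) = 5.926 km.

5.9 km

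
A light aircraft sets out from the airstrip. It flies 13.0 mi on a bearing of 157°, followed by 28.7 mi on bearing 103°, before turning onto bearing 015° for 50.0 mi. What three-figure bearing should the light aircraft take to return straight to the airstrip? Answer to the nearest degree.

Leg 1 (157°, 13.0 mi): east 13.0 sin 157° = 5.08, north 13.0 cos 157° = -11.97
Leg 2 (103°, 28.7 mi): east 28.7 sin 103° = 27.96, north 28.7 cos 103° = -6.46
Leg 3 (015°, 50.0 mi): east 50.0 sin 15° = 12.94, north 50.0 cos 15° = 48.30
Net displacement: 45.98 east, 29.87 north. Direction back to start is (-45.98, -29.87): bearing = atan2(-45.98, -29.87) mod 360° = 236.99° ≈ 237°.

237°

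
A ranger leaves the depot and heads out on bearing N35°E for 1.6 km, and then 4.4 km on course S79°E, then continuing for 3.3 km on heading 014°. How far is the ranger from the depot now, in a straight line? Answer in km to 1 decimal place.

7.1 km

Leg 1 (N35°E, 1.6 km): east 1.6 sin 35° = 0.92, north 1.6 cos 35° = 1.31
Leg 2 (S79°E, 4.4 km): east 4.4 sin 101° = 4.32, north 4.4 cos 101° = -0.84
Leg 3 (014°, 3.3 km): east 3.3 sin 14° = 0.80, north 3.3 cos 14° = 3.20
Net: 6.04 east, 3.67 north. Distance = √((6.04)² + (3.67)²) = 7.065 km.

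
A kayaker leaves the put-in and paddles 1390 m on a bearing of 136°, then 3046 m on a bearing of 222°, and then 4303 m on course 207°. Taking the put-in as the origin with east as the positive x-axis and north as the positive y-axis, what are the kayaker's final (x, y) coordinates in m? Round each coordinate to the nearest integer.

Leg 1 (136°, 1390 m): east 1390 sin 136° = 965.58, north 1390 cos 136° = -999.88
Leg 2 (222°, 3046 m): east 3046 sin 222° = -2038.17, north 3046 cos 222° = -2263.62
Leg 3 (207°, 4303 m): east 4303 sin 207° = -1953.52, north 4303 cos 207° = -3834.00
Summing: -3026.12 m east, -7097.50 m north → (-3026, -7098).

(-3026, -7098)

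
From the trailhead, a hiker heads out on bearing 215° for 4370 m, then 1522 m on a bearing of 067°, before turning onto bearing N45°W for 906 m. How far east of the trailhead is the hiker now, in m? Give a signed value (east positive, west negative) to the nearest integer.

-1746 m

Leg 1 (215°, 4370 m): east 4370 sin 215° = -2506.53, north 4370 cos 215° = -3579.69
Leg 2 (067°, 1522 m): east 1522 sin 67° = 1401.01, north 1522 cos 67° = 594.69
Leg 3 (N45°W, 906 m): east 906 sin 315° = -640.64, north 906 cos 315° = 640.64
Net east component: -1746.16 m.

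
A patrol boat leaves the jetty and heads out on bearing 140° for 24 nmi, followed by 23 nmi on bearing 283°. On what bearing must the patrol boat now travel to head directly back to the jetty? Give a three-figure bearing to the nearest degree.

028°

Leg 1 (140°, 24 nmi): east 24 sin 140° = 15.43, north 24 cos 140° = -18.39
Leg 2 (283°, 23 nmi): east 23 sin 283° = -22.41, north 23 cos 283° = 5.17
Net displacement: -6.98 east, -13.21 north. Direction back to start is (6.98, 13.21): bearing = atan2(6.98, 13.21) mod 360° = 27.86° ≈ 028°.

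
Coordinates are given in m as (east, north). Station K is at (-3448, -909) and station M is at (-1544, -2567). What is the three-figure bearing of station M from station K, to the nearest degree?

Δeast = -1544 − -3448 = 1904.00; Δnorth = -2567 − -909 = -1658.00.
Bearing = atan2(Δeast, Δnorth) mod 360° = 131.05° ≈ 131°.

131°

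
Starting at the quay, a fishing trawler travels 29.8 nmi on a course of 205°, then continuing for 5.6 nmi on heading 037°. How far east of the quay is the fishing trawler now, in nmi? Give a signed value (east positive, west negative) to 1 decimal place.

Leg 1 (205°, 29.8 nmi): east 29.8 sin 205° = -12.59, north 29.8 cos 205° = -27.01
Leg 2 (037°, 5.6 nmi): east 5.6 sin 37° = 3.37, north 5.6 cos 37° = 4.47
Net east component: -9.22 nmi.

-9.2 nmi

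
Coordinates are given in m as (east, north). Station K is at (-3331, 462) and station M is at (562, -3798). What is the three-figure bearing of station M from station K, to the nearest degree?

138°

Δeast = 562 − -3331 = 3893.00; Δnorth = -3798 − 462 = -4260.00.
Bearing = atan2(Δeast, Δnorth) mod 360° = 137.58° ≈ 138°.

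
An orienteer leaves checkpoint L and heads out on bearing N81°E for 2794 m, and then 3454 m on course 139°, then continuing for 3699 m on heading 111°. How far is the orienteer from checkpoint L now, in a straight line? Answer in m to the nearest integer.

Leg 1 (N81°E, 2794 m): east 2794 sin 81° = 2759.60, north 2794 cos 81° = 437.08
Leg 2 (139°, 3454 m): east 3454 sin 139° = 2266.03, north 3454 cos 139° = -2606.77
Leg 3 (111°, 3699 m): east 3699 sin 111° = 3453.31, north 3699 cos 111° = -1325.60
Net: 8478.94 east, -3495.29 north. Distance = √((8478.94)² + (-3495.29)²) = 9171.125 m.

9171 m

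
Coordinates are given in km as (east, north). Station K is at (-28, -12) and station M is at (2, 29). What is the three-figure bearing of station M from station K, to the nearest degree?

036°

Δeast = 2 − -28 = 30.00; Δnorth = 29 − -12 = 41.00.
Bearing = atan2(Δeast, Δnorth) mod 360° = 36.19° ≈ 036°.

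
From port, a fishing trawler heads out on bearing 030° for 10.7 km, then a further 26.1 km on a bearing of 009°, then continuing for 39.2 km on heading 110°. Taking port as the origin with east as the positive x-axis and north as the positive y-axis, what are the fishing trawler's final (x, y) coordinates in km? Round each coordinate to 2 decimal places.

Leg 1 (030°, 10.7 km): east 10.7 sin 30° = 5.35, north 10.7 cos 30° = 9.27
Leg 2 (009°, 26.1 km): east 26.1 sin 9° = 4.08, north 26.1 cos 9° = 25.78
Leg 3 (110°, 39.2 km): east 39.2 sin 110° = 36.84, north 39.2 cos 110° = -13.41
Summing: 46.27 km east, 21.64 km north → (46.27, 21.64).

(46.27, 21.64)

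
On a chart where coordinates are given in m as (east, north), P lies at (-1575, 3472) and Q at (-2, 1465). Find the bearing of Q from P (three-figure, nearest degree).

142°

Δeast = -2 − -1575 = 1573.00; Δnorth = 1465 − 3472 = -2007.00.
Bearing = atan2(Δeast, Δnorth) mod 360° = 141.91° ≈ 142°.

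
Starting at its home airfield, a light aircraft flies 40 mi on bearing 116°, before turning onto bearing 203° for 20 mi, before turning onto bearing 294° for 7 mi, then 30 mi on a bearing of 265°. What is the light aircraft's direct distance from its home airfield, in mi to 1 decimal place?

36.6 mi

Leg 1 (116°, 40 mi): east 40 sin 116° = 35.95, north 40 cos 116° = -17.53
Leg 2 (203°, 20 mi): east 20 sin 203° = -7.81, north 20 cos 203° = -18.41
Leg 3 (294°, 7 mi): east 7 sin 294° = -6.39, north 7 cos 294° = 2.85
Leg 4 (265°, 30 mi): east 30 sin 265° = -29.89, north 30 cos 265° = -2.61
Net: -8.14 east, -35.71 north. Distance = √((-8.14)² + (-35.71)²) = 36.629 mi.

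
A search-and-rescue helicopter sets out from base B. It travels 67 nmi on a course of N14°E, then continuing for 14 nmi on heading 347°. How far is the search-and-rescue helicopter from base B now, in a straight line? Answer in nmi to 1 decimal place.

79.7 nmi

Leg 1 (N14°E, 67 nmi): east 67 sin 14° = 16.21, north 67 cos 14° = 65.01
Leg 2 (347°, 14 nmi): east 14 sin 347° = -3.15, north 14 cos 347° = 13.64
Net: 13.06 east, 78.65 north. Distance = √((13.06)² + (78.65)²) = 79.728 nmi.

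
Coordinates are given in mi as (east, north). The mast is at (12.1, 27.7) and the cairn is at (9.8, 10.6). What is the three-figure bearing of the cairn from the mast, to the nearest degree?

188°

Δeast = 9.8 − 12.1 = -2.30; Δnorth = 10.6 − 27.7 = -17.10.
Bearing = atan2(Δeast, Δnorth) mod 360° = 187.66° ≈ 188°.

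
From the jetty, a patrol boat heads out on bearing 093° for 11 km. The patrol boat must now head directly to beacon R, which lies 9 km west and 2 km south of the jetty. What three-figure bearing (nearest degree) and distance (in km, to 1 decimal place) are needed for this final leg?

266°, 20.0 km

Leg 1 (093°, 11 km): east 11 sin 93° = 10.98, north 11 cos 93° = -0.58
Current position: (10.98, -0.58). Target: (-9, -2). Remaining: Δeast = -19.98, Δnorth = -1.42.
Bearing = atan2(-19.98, -1.42) mod 360° = 265.92°; distance = √((-19.98)² + (-1.42)²) = 20.036 km.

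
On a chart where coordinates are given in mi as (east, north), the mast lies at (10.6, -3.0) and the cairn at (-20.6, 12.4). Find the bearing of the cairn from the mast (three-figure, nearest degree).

Δeast = -20.6 − 10.6 = -31.20; Δnorth = 12.4 − -3.0 = 15.40.
Bearing = atan2(Δeast, Δnorth) mod 360° = 296.27° ≈ 296°.

296°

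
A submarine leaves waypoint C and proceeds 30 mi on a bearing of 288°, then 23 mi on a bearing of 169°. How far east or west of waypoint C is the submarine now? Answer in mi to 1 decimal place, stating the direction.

Leg 1 (288°, 30 mi): east 30 sin 288° = -28.53, north 30 cos 288° = 9.27
Leg 2 (169°, 23 mi): east 23 sin 169° = 4.39, north 23 cos 169° = -22.58
Net east component: -24.14 mi.

24.1 mi west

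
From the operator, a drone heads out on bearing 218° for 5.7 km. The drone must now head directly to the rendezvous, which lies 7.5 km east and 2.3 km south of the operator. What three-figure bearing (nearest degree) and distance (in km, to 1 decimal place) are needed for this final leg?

Leg 1 (218°, 5.7 km): east 5.7 sin 218° = -3.51, north 5.7 cos 218° = -4.49
Current position: (-3.51, -4.49). Target: (7.5, -2.3). Remaining: Δeast = 11.01, Δnorth = 2.19.
Bearing = atan2(11.01, 2.19) mod 360° = 78.74°; distance = √((11.01)² + (2.19)²) = 11.225 km.

079°, 11.2 km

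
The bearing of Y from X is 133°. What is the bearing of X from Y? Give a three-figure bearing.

313°

Back-bearing = 133° + 180° = 313°.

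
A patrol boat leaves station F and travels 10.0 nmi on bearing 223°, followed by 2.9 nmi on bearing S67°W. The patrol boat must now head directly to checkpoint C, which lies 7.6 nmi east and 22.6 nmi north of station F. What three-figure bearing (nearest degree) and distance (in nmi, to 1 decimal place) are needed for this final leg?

Leg 1 (223°, 10.0 nmi): east 10.0 sin 223° = -6.82, north 10.0 cos 223° = -7.31
Leg 2 (S67°W, 2.9 nmi): east 2.9 sin 247° = -2.67, north 2.9 cos 247° = -1.13
Current position: (-9.49, -8.45). Target: (7.6, 22.6). Remaining: Δeast = 17.09, Δnorth = 31.05.
Bearing = atan2(17.09, 31.05) mod 360° = 28.83°; distance = √((17.09)² + (31.05)²) = 35.439 nmi.

029°, 35.4 nmi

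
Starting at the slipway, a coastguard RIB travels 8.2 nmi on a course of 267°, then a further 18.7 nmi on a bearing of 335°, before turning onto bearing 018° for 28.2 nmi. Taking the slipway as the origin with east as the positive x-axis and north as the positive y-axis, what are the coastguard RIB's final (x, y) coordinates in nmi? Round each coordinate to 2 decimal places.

Leg 1 (267°, 8.2 nmi): east 8.2 sin 267° = -8.19, north 8.2 cos 267° = -0.43
Leg 2 (335°, 18.7 nmi): east 18.7 sin 335° = -7.90, north 18.7 cos 335° = 16.95
Leg 3 (018°, 28.2 nmi): east 28.2 sin 18° = 8.71, north 28.2 cos 18° = 26.82
Summing: -7.38 nmi east, 43.34 nmi north → (-7.38, 43.34).

(-7.38, 43.34)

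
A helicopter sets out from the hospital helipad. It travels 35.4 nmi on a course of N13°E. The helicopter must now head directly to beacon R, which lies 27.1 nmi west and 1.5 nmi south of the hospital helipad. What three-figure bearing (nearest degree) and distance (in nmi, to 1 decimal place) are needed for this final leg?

Leg 1 (N13°E, 35.4 nmi): east 35.4 sin 13° = 7.96, north 35.4 cos 13° = 34.49
Current position: (7.96, 34.49). Target: (-27.1, -1.5). Remaining: Δeast = -35.06, Δnorth = -35.99.
Bearing = atan2(-35.06, -35.99) mod 360° = 224.25°; distance = √((-35.06)² + (-35.99)²) = 50.248 nmi.

224°, 50.2 nmi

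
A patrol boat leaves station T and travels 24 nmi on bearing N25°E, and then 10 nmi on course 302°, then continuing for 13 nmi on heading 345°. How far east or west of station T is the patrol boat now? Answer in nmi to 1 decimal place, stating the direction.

Leg 1 (N25°E, 24 nmi): east 24 sin 25° = 10.14, north 24 cos 25° = 21.75
Leg 2 (302°, 10 nmi): east 10 sin 302° = -8.48, north 10 cos 302° = 5.30
Leg 3 (345°, 13 nmi): east 13 sin 345° = -3.36, north 13 cos 345° = 12.56
Net east component: -1.70 nmi.

1.7 nmi west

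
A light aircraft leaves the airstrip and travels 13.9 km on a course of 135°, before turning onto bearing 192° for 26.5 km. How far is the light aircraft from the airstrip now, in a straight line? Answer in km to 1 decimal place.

36.0 km

Leg 1 (135°, 13.9 km): east 13.9 sin 135° = 9.83, north 13.9 cos 135° = -9.83
Leg 2 (192°, 26.5 km): east 26.5 sin 192° = -5.51, north 26.5 cos 192° = -25.92
Net: 4.32 east, -35.75 north. Distance = √((4.32)² + (-35.75)²) = 36.010 km.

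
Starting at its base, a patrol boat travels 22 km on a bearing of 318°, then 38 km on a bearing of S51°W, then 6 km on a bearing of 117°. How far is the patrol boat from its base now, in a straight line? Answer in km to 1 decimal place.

40.2 km

Leg 1 (318°, 22 km): east 22 sin 318° = -14.72, north 22 cos 318° = 16.35
Leg 2 (S51°W, 38 km): east 38 sin 231° = -29.53, north 38 cos 231° = -23.91
Leg 3 (117°, 6 km): east 6 sin 117° = 5.35, north 6 cos 117° = -2.72
Net: -38.91 east, -10.29 north. Distance = √((-38.91)² + (-10.29)²) = 40.244 km.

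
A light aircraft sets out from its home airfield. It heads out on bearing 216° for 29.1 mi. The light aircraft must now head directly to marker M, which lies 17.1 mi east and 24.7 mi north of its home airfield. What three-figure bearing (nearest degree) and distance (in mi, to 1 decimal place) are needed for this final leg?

035°, 59.1 mi

Leg 1 (216°, 29.1 mi): east 29.1 sin 216° = -17.10, north 29.1 cos 216° = -23.54
Current position: (-17.10, -23.54). Target: (17.1, 24.7). Remaining: Δeast = 34.20, Δnorth = 48.24.
Bearing = atan2(34.20, 48.24) mod 360° = 35.34°; distance = √((34.20)² + (48.24)²) = 59.138 mi.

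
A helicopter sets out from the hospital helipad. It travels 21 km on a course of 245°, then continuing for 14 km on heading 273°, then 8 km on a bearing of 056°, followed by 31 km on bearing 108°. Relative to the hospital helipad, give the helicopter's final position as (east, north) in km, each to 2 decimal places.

Leg 1 (245°, 21 km): east 21 sin 245° = -19.03, north 21 cos 245° = -8.87
Leg 2 (273°, 14 km): east 14 sin 273° = -13.98, north 14 cos 273° = 0.73
Leg 3 (056°, 8 km): east 8 sin 56° = 6.63, north 8 cos 56° = 4.47
Leg 4 (108°, 31 km): east 31 sin 108° = 29.48, north 31 cos 108° = -9.58
Summing: 3.10 km east, -13.25 km north → (3.10, -13.25).

(3.10, -13.25)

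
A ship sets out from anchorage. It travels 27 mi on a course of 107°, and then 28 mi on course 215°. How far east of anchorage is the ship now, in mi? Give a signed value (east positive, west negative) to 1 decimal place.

Leg 1 (107°, 27 mi): east 27 sin 107° = 25.82, north 27 cos 107° = -7.89
Leg 2 (215°, 28 mi): east 28 sin 215° = -16.06, north 28 cos 215° = -22.94
Net east component: 9.76 mi.

9.8 mi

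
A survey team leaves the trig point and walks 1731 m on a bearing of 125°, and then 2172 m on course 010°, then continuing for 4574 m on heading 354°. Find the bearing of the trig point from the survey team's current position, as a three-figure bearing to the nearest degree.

193°

Leg 1 (125°, 1731 m): east 1731 sin 125° = 1417.95, north 1731 cos 125° = -992.86
Leg 2 (010°, 2172 m): east 2172 sin 10° = 377.16, north 2172 cos 10° = 2139.00
Leg 3 (354°, 4574 m): east 4574 sin 354° = -478.11, north 4574 cos 354° = 4548.94
Net displacement: 1317.00 east, 5695.08 north. Direction back to start is (-1317.00, -5695.08): bearing = atan2(-1317.00, -5695.08) mod 360° = 193.02° ≈ 193°.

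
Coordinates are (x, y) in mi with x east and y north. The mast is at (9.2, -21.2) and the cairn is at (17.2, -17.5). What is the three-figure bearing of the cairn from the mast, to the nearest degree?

Δeast = 17.2 − 9.2 = 8.00; Δnorth = -17.5 − -21.2 = 3.70.
Bearing = atan2(Δeast, Δnorth) mod 360° = 65.18° ≈ 065°.

065°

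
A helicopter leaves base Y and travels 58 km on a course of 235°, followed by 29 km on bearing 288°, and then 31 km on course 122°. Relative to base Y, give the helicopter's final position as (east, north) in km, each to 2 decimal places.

Leg 1 (235°, 58 km): east 58 sin 235° = -47.51, north 58 cos 235° = -33.27
Leg 2 (288°, 29 km): east 29 sin 288° = -27.58, north 29 cos 288° = 8.96
Leg 3 (122°, 31 km): east 31 sin 122° = 26.29, north 31 cos 122° = -16.43
Summing: -48.80 km east, -40.73 km north → (-48.80, -40.73).

(-48.80, -40.73)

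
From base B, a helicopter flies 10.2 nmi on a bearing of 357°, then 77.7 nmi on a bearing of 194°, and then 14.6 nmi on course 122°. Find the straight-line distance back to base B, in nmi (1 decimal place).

Leg 1 (357°, 10.2 nmi): east 10.2 sin 357° = -0.53, north 10.2 cos 357° = 10.19
Leg 2 (194°, 77.7 nmi): east 77.7 sin 194° = -18.80, north 77.7 cos 194° = -75.39
Leg 3 (122°, 14.6 nmi): east 14.6 sin 122° = 12.38, north 14.6 cos 122° = -7.74
Net: -6.95 east, -72.94 north. Distance = √((-6.95)² + (-72.94)²) = 73.273 nmi.

73.3 nmi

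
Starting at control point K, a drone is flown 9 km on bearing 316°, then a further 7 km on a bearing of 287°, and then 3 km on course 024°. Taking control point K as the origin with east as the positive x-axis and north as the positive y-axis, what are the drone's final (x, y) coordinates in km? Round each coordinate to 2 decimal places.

Leg 1 (316°, 9 km): east 9 sin 316° = -6.25, north 9 cos 316° = 6.47
Leg 2 (287°, 7 km): east 7 sin 287° = -6.69, north 7 cos 287° = 2.05
Leg 3 (024°, 3 km): east 3 sin 24° = 1.22, north 3 cos 24° = 2.74
Summing: -11.73 km east, 11.26 km north → (-11.73, 11.26).

(-11.73, 11.26)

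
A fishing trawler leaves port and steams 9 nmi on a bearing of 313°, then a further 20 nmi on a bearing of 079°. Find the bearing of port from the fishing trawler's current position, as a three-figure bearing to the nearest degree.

233°

Leg 1 (313°, 9 nmi): east 9 sin 313° = -6.58, north 9 cos 313° = 6.14
Leg 2 (079°, 20 nmi): east 20 sin 79° = 19.63, north 20 cos 79° = 3.82
Net displacement: 13.05 east, 9.95 north. Direction back to start is (-13.05, -9.95): bearing = atan2(-13.05, -9.95) mod 360° = 232.67° ≈ 233°.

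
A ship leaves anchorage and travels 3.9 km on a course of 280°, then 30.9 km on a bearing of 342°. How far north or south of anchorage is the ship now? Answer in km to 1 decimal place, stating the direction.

30.1 km north

Leg 1 (280°, 3.9 km): east 3.9 sin 280° = -3.84, north 3.9 cos 280° = 0.68
Leg 2 (342°, 30.9 km): east 30.9 sin 342° = -9.55, north 30.9 cos 342° = 29.39
Net north component: 30.06 km.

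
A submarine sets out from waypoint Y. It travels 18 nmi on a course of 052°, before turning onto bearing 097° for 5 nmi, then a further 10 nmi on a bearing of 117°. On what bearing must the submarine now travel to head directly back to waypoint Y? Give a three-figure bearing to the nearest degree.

258°

Leg 1 (052°, 18 nmi): east 18 sin 52° = 14.18, north 18 cos 52° = 11.08
Leg 2 (097°, 5 nmi): east 5 sin 97° = 4.96, north 5 cos 97° = -0.61
Leg 3 (117°, 10 nmi): east 10 sin 117° = 8.91, north 10 cos 117° = -4.54
Net displacement: 28.06 east, 5.93 north. Direction back to start is (-28.06, -5.93): bearing = atan2(-28.06, -5.93) mod 360° = 258.06° ≈ 258°.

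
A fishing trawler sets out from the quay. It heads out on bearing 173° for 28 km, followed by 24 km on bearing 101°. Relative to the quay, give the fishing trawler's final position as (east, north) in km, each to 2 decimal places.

Leg 1 (173°, 28 km): east 28 sin 173° = 3.41, north 28 cos 173° = -27.79
Leg 2 (101°, 24 km): east 24 sin 101° = 23.56, north 24 cos 101° = -4.58
Summing: 26.97 km east, -32.37 km north → (26.97, -32.37).

(26.97, -32.37)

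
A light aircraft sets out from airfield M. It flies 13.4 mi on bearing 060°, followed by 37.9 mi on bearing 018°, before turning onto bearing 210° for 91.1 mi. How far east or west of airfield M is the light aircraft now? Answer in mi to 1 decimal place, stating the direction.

Leg 1 (060°, 13.4 mi): east 13.4 sin 60° = 11.60, north 13.4 cos 60° = 6.70
Leg 2 (018°, 37.9 mi): east 37.9 sin 18° = 11.71, north 37.9 cos 18° = 36.05
Leg 3 (210°, 91.1 mi): east 91.1 sin 210° = -45.55, north 91.1 cos 210° = -78.89
Net east component: -22.23 mi.

22.2 mi west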